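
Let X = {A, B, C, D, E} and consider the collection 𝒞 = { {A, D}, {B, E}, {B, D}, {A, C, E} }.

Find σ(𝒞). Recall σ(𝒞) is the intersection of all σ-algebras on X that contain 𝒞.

σ(𝒞) = { ∅, {A}, {B}, {C}, {D}, {E}, {A, B}, {A, C}, {A, D}, {A, E}, {B, C}, {B, D}, {B, E}, {C, D}, {C, E}, {D, E}, {A, B, C}, {A, B, D}, {A, B, E}, {A, C, D}, {A, C, E}, {A, D, E}, {B, C, D}, {B, C, E}, {B, D, E}, {C, D, E}, {A, B, C, D}, {A, B, C, E}, {A, B, D, E}, {A, C, D, E}, {B, C, D, E}, X }

Trace:
Take S₀ = 𝒞 ∪ {∅, X} = { ∅, {A, D}, {B, D}, {B, E}, {A, C, E}, X }.
Iteration 1. New:
  {A, B, D}  = {A, D} ∪ {B, D}
  {A, C, D}  = {B, E}ᶜ
  {B, C, E}  = {A, D}ᶜ
  {B, D, E}  = {B, E} ∪ {B, D}
  {A, B, C, E}  = {B, E} ∪ {A, C, E}
  {A, B, D, E}  = {B, E} ∪ {A, D}
  {A, C, D, E}  = {A, D} ∪ {A, C, E}
  — 13 sets.
Iteration 2: +7 →
  {B}  = {A, C, D, E}ᶜ
  {C}  = {A, B, D, E}ᶜ
  {D}  = {A, B, C, E}ᶜ
  {A, C}  = {B, D, E}ᶜ
  {C, E}  = {A, B, D}ᶜ
  {A, B, C, D}  = {A, B, D} ∪ {A, C, D}
  {B, C, D, E}  = {B, C, E} ∪ {B, D}
  — 20 sets.
Iteration 3: 7 new —
  {A}  = {B, C, D, E}ᶜ
  {E}  = {A, B, C, D}ᶜ
  {B, C}  = {B} ∪ {C}
  {C, D}  = {C} ∪ {D}
  {A, B, C}  = {B} ∪ {A, C}
  {B, C, D}  = {B, D} ∪ {C}
  {C, D, E}  = {C, E} ∪ {D}
  — 27 sets.
Iteration 4 adds 5:
  {A, B}  = {C, D, E}ᶜ
  {A, E}  = {B, C, D}ᶜ
  {D, E}  = {A, B, C}ᶜ
  {A, B, E}  = {C, D}ᶜ
  {A, D, E}  = {B, C}ᶜ
  — 32 sets.
Iteration 5: already closed under ᶜ and ∪.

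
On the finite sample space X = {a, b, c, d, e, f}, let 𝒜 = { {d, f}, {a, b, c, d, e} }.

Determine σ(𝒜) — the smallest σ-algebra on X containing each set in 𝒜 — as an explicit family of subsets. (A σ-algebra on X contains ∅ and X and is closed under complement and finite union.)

|σ(𝒜)| = 8.  σ(𝒜) = { {}, {d}, {f}, {d, f}, {a, b, c, e}, {a, b, c, d, e}, {a, b, c, e, f}, X }

Trace:
Seed the family with 𝒜 together with ∅ and X: { {}, {d, f}, {a, b, c, d, e}, X }.
Round 1. New:
  {f}  = ᶜ of {a, b, c, d, e}
  {a, b, c, e}  = ᶜ of {d, f}
  — 6 sets.
Round 2 (1 new):
  {a, b, c, e, f}  = {a, b, c, e} ∪ {f}
  — 7 sets.
Round 3 adds 1:
  {d}  = ᶜ of {a, b, c, e, f}
  — 8 sets.
Round 4: stable.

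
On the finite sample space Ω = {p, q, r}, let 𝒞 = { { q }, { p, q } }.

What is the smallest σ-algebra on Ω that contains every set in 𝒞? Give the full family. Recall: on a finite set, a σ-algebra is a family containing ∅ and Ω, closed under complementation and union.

Take S₀ = 𝒞 ∪ {∅, Ω} = { ∅, { q }, { p, q }, Ω }.
Iteration 1. New:
  { r }  = { p, q }ᶜ
  { p, r }  = { q }ᶜ
  |family| = 6
Iteration 2: +1 →
  { q, r }  = { r } ∪ { q }
  |family| = 7
Iteration 3: 1 new —
  { p }  = { q, r }ᶜ
  |family| = 8
Iteration 4: no new sets; the family is a σ-algebra.

σ(𝒞) = { ∅, { p }, { q }, { r }, { p, q }, { p, r }, { q, r }, Ω }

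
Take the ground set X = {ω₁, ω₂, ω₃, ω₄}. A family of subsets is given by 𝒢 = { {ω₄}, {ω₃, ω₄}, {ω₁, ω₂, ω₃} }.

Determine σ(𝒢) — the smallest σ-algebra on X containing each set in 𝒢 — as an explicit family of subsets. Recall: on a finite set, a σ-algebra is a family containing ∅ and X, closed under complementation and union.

Answer: σ(𝒢) = { ∅, {ω₃}, {ω₄}, {ω₁, ω₂}, {ω₃, ω₄}, {ω₁, ω₂, ω₃}, {ω₁, ω₂, ω₄}, X }

Check:
Begin from { ∅, {ω₄}, {ω₃, ω₄}, {ω₁, ω₂, ω₃}, X } (that is, 𝒢 plus ∅ and X).
Round 1: 1 new —
  {ω₁, ω₂}  = {ω₃, ω₄}ᶜ
Round 2: +1 →
  {ω₁, ω₂, ω₄}  = {ω₄} ∪ {ω₁, ω₂}
Round 3: 1 new —
  {ω₃}  = {ω₁, ω₂, ω₄}ᶜ
Round 4: stable.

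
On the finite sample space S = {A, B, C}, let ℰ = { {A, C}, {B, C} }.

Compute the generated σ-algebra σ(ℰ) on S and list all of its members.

Begin from { {}, {A, C}, {B, C}, S } (that is, ℰ plus ∅ and S).
Iteration 1 adds 2:
  {A}  = S∖{B, C}
  {B}  = S∖{A, C}
  (now 6)
Iteration 2. New:
  {A, B}  = {B} ∪ {A}
  (now 7)
Iteration 3: 1 new —
  {C}  = S∖{A, B}
  (now 8)
Iteration 4 adds nothing — fixpoint reached.

Therefore σ(ℰ) = { {}, {A}, {B}, {C}, {A, B}, {A, C}, {B, C}, S } (|σ(ℰ)| = 8).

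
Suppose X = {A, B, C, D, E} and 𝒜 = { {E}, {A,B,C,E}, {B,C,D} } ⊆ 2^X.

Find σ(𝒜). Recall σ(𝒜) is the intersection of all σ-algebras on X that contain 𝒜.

Take S₀ = 𝒜 ∪ {∅, X} = { {}, {E}, {B,C,D}, {A,B,C,E}, X }.
Iteration 1: +4 →
  {D}  = {A,B,C,E}ᶜ
  {A,E}  = {B,C,D}ᶜ
  {A,B,C,D}  = {E}ᶜ
  {B,C,D,E}  = {B,C,D} ∪ {E}
  (now 9)
Iteration 2. New:
  {A}  = {B,C,D,E}ᶜ
  {D,E}  = {E} ∪ {D}
  {A,D,E}  = {A,E} ∪ {D}
  (now 12)
Iteration 3: +3 →
  {A,D}  = {D} ∪ {A}
  {B,C}  = {A,D,E}ᶜ
  {A,B,C}  = {D,E}ᶜ
  (now 15)
Iteration 4 adds 1:
  {B,C,E}  = {A,D}ᶜ
  (now 16)
Iteration 5: stable.

Hence σ(𝒜) has 16 members: { {}, {A}, {D}, {E}, {A,D}, {A,E}, {B,C}, {D,E}, {A,B,C}, {A,D,E}, {B,C,D}, {B,C,E}, {A,B,C,D}, {A,B,C,E}, {B,C,D,E}, X }.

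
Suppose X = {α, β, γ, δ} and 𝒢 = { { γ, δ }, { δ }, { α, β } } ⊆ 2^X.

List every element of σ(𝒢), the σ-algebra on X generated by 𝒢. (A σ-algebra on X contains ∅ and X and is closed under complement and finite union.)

Initial family (5 sets): { {}, { δ }, { α, β }, { γ, δ }, X }.
Step 1 adds 2:
  { α, β, γ }  = ᶜ of { δ }
  { α, β, δ }  = { α, β } ∪ { δ }
  — 7 sets.
Step 2 (1 new):
  { γ }  = ᶜ of { α, β, δ }
  — 8 sets.
Step 3: already closed under ᶜ and ∪.

σ(𝒢) = { {}, { γ }, { δ }, { α, β }, { γ, δ }, { α, β, γ }, { α, β, δ }, X }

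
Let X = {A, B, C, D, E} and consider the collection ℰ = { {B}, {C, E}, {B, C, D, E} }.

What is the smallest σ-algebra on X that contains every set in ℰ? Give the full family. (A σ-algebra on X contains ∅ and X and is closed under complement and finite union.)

Start: ℰ ∪ {∅, X} = { ∅, {B}, {C, E}, {B, C, D, E}, X }.
Iteration 1 adds 4:
  {A}  = {B, C, D, E}ᶜ
  {A, B, D}  = {C, E}ᶜ
  {B, C, E}  = {C, E} ∪ {B}
  {A, C, D, E}  = {B}ᶜ
Iteration 2 (4 new):
  {A, B}  = {B} ∪ {A}
  {A, D}  = {B, C, E}ᶜ
  {A, C, E}  = {C, E} ∪ {A}
  {A, B, C, E}  = {B, C, E} ∪ {A}
Iteration 3: +3 →
  {D}  = {A, B, C, E}ᶜ
  {B, D}  = {A, C, E}ᶜ
  {C, D, E}  = {A, B}ᶜ
Iteration 4 adds nothing — fixpoint reached.

Hence σ(ℰ) has 16 members: { ∅, {A}, {B}, {D}, {A, B}, {A, D}, {B, D}, {C, E}, {A, B, D}, {A, C, E}, {B, C, E}, {C, D, E}, {A, B, C, E}, {A, C, D, E}, {B, C, D, E}, X }.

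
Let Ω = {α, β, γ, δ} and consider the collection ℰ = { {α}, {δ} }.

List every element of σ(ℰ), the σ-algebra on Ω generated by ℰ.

Answer: σ(ℰ) = { {}, {α}, {δ}, {α,δ}, {β,γ}, {α,β,γ}, {β,γ,δ}, Ω }

Derivation:
Seed the family with ℰ together with ∅ and Ω: { {}, {α}, {δ}, Ω }.
Step 1. New:
  {α,δ}  = {δ} ∪ {α}
  {α,β,γ}  = ᶜ of {δ}
  {β,γ,δ}  = ᶜ of {α}
  — 7 sets.
Step 2 adds 1:
  {β,γ}  = ᶜ of {α,δ}
  — 8 sets.
Step 3: closed — nothing new.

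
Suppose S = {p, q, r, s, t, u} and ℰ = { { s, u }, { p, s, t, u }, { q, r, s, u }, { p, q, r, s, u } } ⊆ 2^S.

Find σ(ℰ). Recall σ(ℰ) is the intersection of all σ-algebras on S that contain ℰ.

|σ(ℰ)| = 16.  σ(ℰ) = { {  }, { p }, { t }, { p, t }, { q, r }, { s, u }, { p, q, r }, { p, s, u }, { q, r, t }, { s, t, u }, { p, q, r, t }, { p, s, t, u }, { q, r, s, u }, { p, q, r, s, u }, { q, r, s, t, u }, S }

Working:
Start: ℰ ∪ {∅, S} = { {  }, { s, u }, { p, s, t, u }, { q, r, s, u }, { p, q, r, s, u }, S }.
Step 1 (4 new):
  { t }  = complement { p, q, r, s, u }
  { p, t }  = complement { q, r, s, u }
  { q, r }  = complement { p, s, t, u }
  { p, q, r, t }  = complement { s, u }
  (now 10)
Step 2 (3 new):
  { q, r, t }  = { t } ∪ { q, r }
  { s, t, u }  = { t } ∪ { s, u }
  { q, r, s, t, u }  = { t } ∪ { q, r, s, u }
  (now 13)
Step 3: +3 →
  { p }  = complement { q, r, s, t, u }
  { p, q, r }  = complement { s, t, u }
  { p, s, u }  = complement { q, r, t }
  (now 16)
Step 4: stable.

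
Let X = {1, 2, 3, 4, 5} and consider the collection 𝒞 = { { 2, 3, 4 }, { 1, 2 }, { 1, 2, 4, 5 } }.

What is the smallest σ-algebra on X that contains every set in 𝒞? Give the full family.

Take S₀ = 𝒞 ∪ {∅, X} = { {  }, { 1, 2 }, { 2, 3, 4 }, { 1, 2, 4, 5 }, X }.
Pass 1: +4 →
  { 3 }  = { 1, 2, 4, 5 }ᶜ
  { 1, 5 }  = { 2, 3, 4 }ᶜ
  { 3, 4, 5 }  = { 1, 2 }ᶜ
  { 1, 2, 3, 4 }  = { 2, 3, 4 } ∪ { 1, 2 }
  [9 total]
Pass 2: +6 →
  { 5 }  = { 1, 2, 3, 4 }ᶜ
  { 1, 2, 3 }  = { 1, 2 } ∪ { 3 }
  { 1, 2, 5 }  = { 1, 2 } ∪ { 1, 5 }
  { 1, 3, 5 }  = { 3 } ∪ { 1, 5 }
  { 1, 3, 4, 5 }  = { 3, 4, 5 } ∪ { 1, 5 }
  { 2, 3, 4, 5 }  = { 3, 4, 5 } ∪ { 2, 3, 4 }
  [15 total]
Pass 3: 7 new —
  { 1 }  = { 2, 3, 4, 5 }ᶜ
  { 2 }  = { 1, 3, 4, 5 }ᶜ
  { 2, 4 }  = { 1, 3, 5 }ᶜ
  { 3, 4 }  = { 1, 2, 5 }ᶜ
  { 3, 5 }  = { 3 } ∪ { 5 }
  { 4, 5 }  = { 1, 2, 3 }ᶜ
  { 1, 2, 3, 5 }  = { 3 } ∪ { 1, 2, 5 }
  [22 total]
Pass 4: 9 new —
  { 4 }  = { 1, 2, 3, 5 }ᶜ
  { 1, 3 }  = { 3 } ∪ { 1 }
  { 2, 3 }  = { 2 } ∪ { 3 }
  { 2, 5 }  = { 2 } ∪ { 5 }
  { 1, 2, 4 }  = { 3, 5 }ᶜ
  { 1, 3, 4 }  = { 3, 4 } ∪ { 1 }
  { 1, 4, 5 }  = { 4, 5 } ∪ { 1, 5 }
  { 2, 3, 5 }  = { 2 } ∪ { 3, 5 }
  { 2, 4, 5 }  = { 2 } ∪ { 4, 5 }
  [31 total]
Pass 5 (1 new):
  { 1, 4 }  = { 2, 3, 5 }ᶜ
  [32 total]
Pass 6: closed — nothing new.

σ(𝒞) = { {  }, { 1 }, { 2 }, { 3 }, { 4 }, { 5 }, { 1, 2 }, { 1, 3 }, { 1, 4 }, { 1, 5 }, { 2, 3 }, { 2, 4 }, { 2, 5 }, { 3, 4 }, { 3, 5 }, { 4, 5 }, { 1, 2, 3 }, { 1, 2, 4 }, { 1, 2, 5 }, { 1, 3, 4 }, { 1, 3, 5 }, { 1, 4, 5 }, { 2, 3, 4 }, { 2, 3, 5 }, { 2, 4, 5 }, { 3, 4, 5 }, { 1, 2, 3, 4 }, { 1, 2, 3, 5 }, { 1, 2, 4, 5 }, { 1, 3, 4, 5 }, { 2, 3, 4, 5 }, X }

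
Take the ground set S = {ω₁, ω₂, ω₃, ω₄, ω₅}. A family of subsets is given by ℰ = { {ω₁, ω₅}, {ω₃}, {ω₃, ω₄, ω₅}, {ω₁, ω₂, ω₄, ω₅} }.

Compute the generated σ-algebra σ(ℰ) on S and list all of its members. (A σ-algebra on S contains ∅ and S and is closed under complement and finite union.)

σ(ℰ) (32 sets): { {}, {ω₁}, {ω₂}, {ω₃}, {ω₄}, {ω₅}, {ω₁, ω₂}, {ω₁, ω₃}, {ω₁, ω₄}, {ω₁, ω₅}, {ω₂, ω₃}, {ω₂, ω₄}, {ω₂, ω₅}, {ω₃, ω₄}, {ω₃, ω₅}, {ω₄, ω₅}, {ω₁, ω₂, ω₃}, {ω₁, ω₂, ω₄}, {ω₁, ω₂, ω₅}, {ω₁, ω₃, ω₄}, {ω₁, ω₃, ω₅}, {ω₁, ω₄, ω₅}, {ω₂, ω₃, ω₄}, {ω₂, ω₃, ω₅}, {ω₂, ω₄, ω₅}, {ω₃, ω₄, ω₅}, {ω₁, ω₂, ω₃, ω₄}, {ω₁, ω₂, ω₃, ω₅}, {ω₁, ω₂, ω₄, ω₅}, {ω₁, ω₃, ω₄, ω₅}, {ω₂, ω₃, ω₄, ω₅}, S }

Trace:
Start: ℰ ∪ {∅, S} = { {}, {ω₃}, {ω₁, ω₅}, {ω₃, ω₄, ω₅}, {ω₁, ω₂, ω₄, ω₅}, S }.
Iteration 1 adds 4:
  {ω₁, ω₂}  = ᶜ of {ω₃, ω₄, ω₅}
  {ω₁, ω₃, ω₅}  = {ω₃} ∪ {ω₁, ω₅}
  {ω₂, ω₃, ω₄}  = ᶜ of {ω₁, ω₅}
  {ω₁, ω₃, ω₄, ω₅}  = {ω₃, ω₄, ω₅} ∪ {ω₁, ω₅}
  [10 total]
Iteration 2 adds 7:
  {ω₂}  = ᶜ of {ω₁, ω₃, ω₄, ω₅}
  {ω₂, ω₄}  = ᶜ of {ω₁, ω₃, ω₅}
  {ω₁, ω₂, ω₃}  = {ω₁, ω₂} ∪ {ω₃}
  {ω₁, ω₂, ω₅}  = {ω₁, ω₂} ∪ {ω₁, ω₅}
  {ω₁, ω₂, ω₃, ω₄}  = {ω₂, ω₃, ω₄} ∪ {ω₁, ω₂}
  {ω₁, ω₂, ω₃, ω₅}  = {ω₁, ω₂} ∪ {ω₁, ω₃, ω₅}
  {ω₂, ω₃, ω₄, ω₅}  = {ω₃, ω₄, ω₅} ∪ {ω₂, ω₃, ω₄}
  [17 total]
Iteration 3 (7 new):
  {ω₁}  = ᶜ of {ω₂, ω₃, ω₄, ω₅}
  {ω₄}  = ᶜ of {ω₁, ω₂, ω₃, ω₅}
  {ω₅}  = ᶜ of {ω₁, ω₂, ω₃, ω₄}
  {ω₂, ω₃}  = {ω₃} ∪ {ω₂}
  {ω₃, ω₄}  = ᶜ of {ω₁, ω₂, ω₅}
  {ω₄, ω₅}  = ᶜ of {ω₁, ω₂, ω₃}
  {ω₁, ω₂, ω₄}  = {ω₁, ω₂} ∪ {ω₂, ω₄}
  [24 total]
Iteration 4 adds 8:
  {ω₁, ω₃}  = {ω₃} ∪ {ω₁}
  {ω₁, ω₄}  = {ω₄} ∪ {ω₁}
  {ω₂, ω₅}  = {ω₂} ∪ {ω₅}
  {ω₃, ω₅}  = ᶜ of {ω₁, ω₂, ω₄}
  {ω₁, ω₃, ω₄}  = {ω₃, ω₄} ∪ {ω₁}
  {ω₁, ω₄, ω₅}  = ᶜ of {ω₂, ω₃}
  {ω₂, ω₃, ω₅}  = {ω₅} ∪ {ω₂, ω₃}
  {ω₂, ω₄, ω₅}  = {ω₂} ∪ {ω₄, ω₅}
  [32 total]
Iteration 5 adds nothing — fixpoint reached.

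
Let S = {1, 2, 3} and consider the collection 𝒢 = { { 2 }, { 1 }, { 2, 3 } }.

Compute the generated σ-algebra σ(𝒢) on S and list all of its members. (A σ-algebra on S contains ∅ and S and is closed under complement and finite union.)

σ(𝒢) = { ∅, { 1 }, { 2 }, { 3 }, { 1, 2 }, { 1, 3 }, { 2, 3 }, S }

Check:
Start: 𝒢 ∪ {∅, S} = { ∅, { 1 }, { 2 }, { 2, 3 }, S }.
Pass 1 adds 2:
  { 1, 2 }  = { 2 } ∪ { 1 }
  { 1, 3 }  = complement { 2 }
  (now 7)
Pass 2 (1 new):
  { 3 }  = complement { 1, 2 }
  (now 8)
Pass 3: stable.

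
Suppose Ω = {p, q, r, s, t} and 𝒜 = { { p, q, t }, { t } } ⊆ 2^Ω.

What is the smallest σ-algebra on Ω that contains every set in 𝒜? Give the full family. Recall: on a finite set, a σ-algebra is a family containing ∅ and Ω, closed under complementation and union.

|σ(𝒜)| = 8.  σ(𝒜) = { {}, { t }, { p, q }, { r, s }, { p, q, t }, { r, s, t }, { p, q, r, s }, Ω }

Derivation:
Begin from { {}, { t }, { p, q, t }, Ω } (that is, 𝒜 plus ∅ and Ω).
Round 1: 2 new —
  { r, s }  = complement { p, q, t }
  { p, q, r, s }  = complement { t }
  (now 6)
Round 2 (1 new):
  { r, s, t }  = { r, s } ∪ { t }
  (now 7)
Round 3: 1 new —
  { p, q }  = complement { r, s, t }
  (now 8)
Round 4: stable.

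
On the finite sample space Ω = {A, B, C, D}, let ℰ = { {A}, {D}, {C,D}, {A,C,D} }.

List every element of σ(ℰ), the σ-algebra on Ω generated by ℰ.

Seed the family with ℰ together with ∅ and Ω: { {}, {A}, {D}, {C,D}, {A,C,D}, Ω }.
Iteration 1: 5 new —
  {B}  = complement {A,C,D}
  {A,B}  = complement {C,D}
  {A,D}  = {D} ∪ {A}
  {A,B,C}  = complement {D}
  {B,C,D}  = complement {A}
  — 11 sets.
Iteration 2 (3 new):
  {B,C}  = complement {A,D}
  {B,D}  = {B} ∪ {D}
  {A,B,D}  = {A,B} ∪ {A,D}
  — 14 sets.
Iteration 3. New:
  {C}  = complement {A,B,D}
  {A,C}  = complement {B,D}
  — 16 sets.
Iteration 4: no new sets; the family is a σ-algebra.

|σ(ℰ)| = 16.  σ(ℰ) = { {}, {A}, {B}, {C}, {D}, {A,B}, {A,C}, {A,D}, {B,C}, {B,D}, {C,D}, {A,B,C}, {A,B,D}, {A,C,D}, {B,C,D}, Ω }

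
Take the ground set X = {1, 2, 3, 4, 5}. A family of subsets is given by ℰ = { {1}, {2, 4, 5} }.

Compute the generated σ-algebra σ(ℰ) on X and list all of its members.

Seed the family with ℰ together with ∅ and X: { {}, {1}, {2, 4, 5}, X }.
Pass 1. New:
  {1, 3}  = ᶜ of {2, 4, 5}
  {1, 2, 4, 5}  = {1} ∪ {2, 4, 5}
  {2, 3, 4, 5}  = ᶜ of {1}
  (now 7)
Pass 2: +1 →
  {3}  = ᶜ of {1, 2, 4, 5}
  (now 8)
After Pass 3 the family is unchanged; done.

|σ(ℰ)| = 8.  σ(ℰ) = { {}, {1}, {3}, {1, 3}, {2, 4, 5}, {1, 2, 4, 5}, {2, 3, 4, 5}, X }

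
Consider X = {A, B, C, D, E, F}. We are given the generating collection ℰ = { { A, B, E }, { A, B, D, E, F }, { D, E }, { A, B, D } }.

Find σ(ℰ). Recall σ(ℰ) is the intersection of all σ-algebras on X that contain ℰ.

σ(ℰ) (32 sets): { {}, { C }, { D }, { E }, { F }, { A, B }, { C, D }, { C, E }, { C, F }, { D, E }, { D, F }, { E, F }, { A, B, C }, { A, B, D }, { A, B, E }, { A, B, F }, { C, D, E }, { C, D, F }, { C, E, F }, { D, E, F }, { A, B, C, D }, { A, B, C, E }, { A, B, C, F }, { A, B, D, E }, { A, B, D, F }, { A, B, E, F }, { C, D, E, F }, { A, B, C, D, E }, { A, B, C, D, F }, { A, B, C, E, F }, { A, B, D, E, F }, X }

Working:
Begin from { {}, { D, E }, { A, B, D }, { A, B, E }, { A, B, D, E, F }, X } (that is, ℰ plus ∅ and X).
Pass 1: 5 new —
  { C }  = complement { A, B, D, E, F }
  { C, D, F }  = complement { A, B, E }
  { C, E, F }  = complement { A, B, D }
  { A, B, C, F }  = complement { D, E }
  { A, B, D, E }  = { D, E } ∪ { A, B, E }
Pass 2: 8 new —
  { C, F }  = complement { A, B, D, E }
  { C, D, E }  = { D, E } ∪ { C }
  { A, B, C, D }  = { A, B, D } ∪ { C }
  { A, B, C, E }  = { C } ∪ { A, B, E }
  { C, D, E, F }  = { D, E } ∪ { C, E, F }
  { A, B, C, D, E }  = { A, B, D, E } ∪ { C }
  { A, B, C, D, F }  = { A, B, C, F } ∪ { A, B, D }
  { A, B, C, E, F }  = { A, B, C, F } ∪ { A, B, E }
Pass 3 adds 7:
  { D }  = complement { A, B, C, E, F }
  { E }  = complement { A, B, C, D, F }
  { F }  = complement { A, B, C, D, E }
  { A, B }  = complement { C, D, E, F }
  { D, F }  = complement { A, B, C, E }
  { E, F }  = complement { A, B, C, D }
  { A, B, F }  = complement { C, D, E }
Pass 4. New:
  { C, D }  = { C } ∪ { D }
  { C, E }  = { E } ∪ { C }
  { A, B, C }  = { A, B } ∪ { C }
  { D, E, F }  = { E, F } ∪ { D, E }
  { A, B, D, F }  = { A, B } ∪ { D, F }
  { A, B, E, F }  = { E, F } ∪ { A, B }
Pass 5 adds nothing — fixpoint reached.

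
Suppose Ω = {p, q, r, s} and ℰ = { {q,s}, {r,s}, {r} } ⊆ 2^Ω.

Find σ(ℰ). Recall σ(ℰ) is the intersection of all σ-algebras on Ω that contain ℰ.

Initial family (5 sets): { ∅, {r}, {q,s}, {r,s}, Ω }.
Step 1. New:
  {p,q}  = ᶜ of {r,s}
  {p,r}  = ᶜ of {q,s}
  {p,q,s}  = ᶜ of {r}
  {q,r,s}  = {r} ∪ {q,s}
  [9 total]
Step 2: +3 →
  {p}  = ᶜ of {q,r,s}
  {p,q,r}  = {p,q} ∪ {r}
  {p,r,s}  = {r,s} ∪ {p,r}
  [12 total]
Step 3: 2 new —
  {q}  = ᶜ of {p,r,s}
  {s}  = ᶜ of {p,q,r}
  [14 total]
Step 4: +2 →
  {p,s}  = {s} ∪ {p}
  {q,r}  = {r} ∪ {q}
  [16 total]
Step 5: stable.

σ(ℰ) = { ∅, {p}, {q}, {r}, {s}, {p,q}, {p,r}, {p,s}, {q,r}, {q,s}, {r,s}, {p,q,r}, {p,q,s}, {p,r,s}, {q,r,s}, Ω }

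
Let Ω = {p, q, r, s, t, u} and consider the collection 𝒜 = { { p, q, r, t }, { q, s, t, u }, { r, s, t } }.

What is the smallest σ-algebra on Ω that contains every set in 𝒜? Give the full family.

σ(𝒜) = { {}, { p }, { q }, { r }, { s }, { t }, { u }, { p, q }, { p, r }, { p, s }, { p, t }, { p, u }, { q, r }, { q, s }, { q, t }, { q, u }, { r, s }, { r, t }, { r, u }, { s, t }, { s, u }, { t, u }, { p, q, r }, { p, q, s }, { p, q, t }, { p, q, u }, { p, r, s }, { p, r, t }, { p, r, u }, { p, s, t }, { p, s, u }, { p, t, u }, { q, r, s }, { q, r, t }, { q, r, u }, { q, s, t }, { q, s, u }, { q, t, u }, { r, s, t }, { r, s, u }, { r, t, u }, { s, t, u }, { p, q, r, s }, { p, q, r, t }, { p, q, r, u }, { p, q, s, t }, { p, q, s, u }, { p, q, t, u }, { p, r, s, t }, { p, r, s, u }, { p, r, t, u }, { p, s, t, u }, { q, r, s, t }, { q, r, s, u }, { q, r, t, u }, { q, s, t, u }, { r, s, t, u }, { p, q, r, s, t }, { p, q, r, s, u }, { p, q, r, t, u }, { p, q, s, t, u }, { p, r, s, t, u }, { q, r, s, t, u }, Ω }

Working:
Start: 𝒜 ∪ {∅, Ω} = { {}, { r, s, t }, { p, q, r, t }, { q, s, t, u }, Ω }.
Round 1: 5 new —
  { p, r }  = complement { q, s, t, u }
  { s, u }  = complement { p, q, r, t }
  { p, q, u }  = complement { r, s, t }
  { p, q, r, s, t }  = { r, s, t } ∪ { p, q, r, t }
  { q, r, s, t, u }  = { r, s, t } ∪ { q, s, t, u }
  — 10 sets.
Round 2: 9 new —
  { p }  = complement { q, r, s, t, u }
  { u }  = complement { p, q, r, s, t }
  { p, q, r, u }  = { p, r } ∪ { p, q, u }
  { p, q, s, u }  = { p, q, u } ∪ { s, u }
  { p, r, s, t }  = { r, s, t } ∪ { p, r }
  { p, r, s, u }  = { p, r } ∪ { s, u }
  { r, s, t, u }  = { r, s, t } ∪ { s, u }
  { p, q, r, t, u }  = { p, q, u } ∪ { p, q, r, t }
  { p, q, s, t, u }  = { q, s, t, u } ∪ { p, q, u }
  — 19 sets.
Round 3. New:
  { r }  = complement { p, q, s, t, u }
  { s }  = complement { p, q, r, t, u }
  { p, q }  = complement { r, s, t, u }
  { p, u }  = { u } ∪ { p }
  { q, t }  = complement { p, r, s, u }
  { q, u }  = complement { p, r, s, t }
  { r, t }  = complement { p, q, s, u }
  { s, t }  = complement { p, q, r, u }
  { p, r, u }  = { p, r } ∪ { u }
  { p, s, u }  = { s, u } ∪ { p }
  { p, q, r, s, u }  = { p, r } ∪ { p, q, s, u }
  { p, r, s, t, u }  = { r, s, t } ∪ { p, r, s, u }
  — 31 sets.
Round 4 (25 new):
  { q }  = complement { p, r, s, t, u }
  { t }  = complement { p, q, r, s, u }
  { p, s }  = { p } ∪ { s }
  { r, s }  = { r } ∪ { s }
  { r, u }  = { u } ∪ { r }
  { p, q, r }  = { p, q } ∪ { r }
  { p, q, s }  = { p, q } ∪ { s }
  { p, q, t }  = { q, t } ∪ { p, q }
  { p, r, s }  = { p, r } ∪ { s }
  { p, r, t }  = { p } ∪ { r, t }
  { p, s, t }  = { p } ∪ { s, t }
  { q, r, t }  = complement { p, s, u }
  { q, r, u }  = { q, u } ∪ { r }
  { q, s, t }  = complement { p, r, u }
  { q, s, u }  = { q, u } ∪ { s }
  { q, t, u }  = { q, t } ∪ { q, u }
  { r, s, u }  = { r } ∪ { s, u }
  { r, t, u }  = { u } ∪ { r, t }
  { s, t, u }  = { u } ∪ { s, t }
  { p, q, s, t }  = { p, q } ∪ { s, t }
  { p, q, t, u }  = { q, t } ∪ { p, u }
  { p, r, t, u }  = { p, r, u } ∪ { r, t }
  { p, s, t, u }  = { p, u } ∪ { s, t }
  { q, r, s, t }  = complement { p, u }
  { q, r, t, u }  = { q, u } ∪ { r, t }
  — 56 sets.
Round 5. New:
  { p, t }  = { p } ∪ { t }
  { q, r }  = complement { p, s, t, u }
  { q, s }  = complement { p, r, t, u }
  { t, u }  = { u } ∪ { t }
  { p, t, u }  = { p, u } ∪ { t }
  { q, r, s }  = { r, s } ∪ { q }
  { p, q, r, s }  = { r, s } ∪ { p, q, r }
  { q, r, s, u }  = { q, s, u } ∪ { r, s }
  — 64 sets.
After Round 6 the family is unchanged; done.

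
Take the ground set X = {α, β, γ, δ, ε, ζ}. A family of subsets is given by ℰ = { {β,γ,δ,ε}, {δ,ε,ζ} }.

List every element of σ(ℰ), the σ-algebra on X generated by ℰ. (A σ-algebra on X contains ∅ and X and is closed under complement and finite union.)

Initial family (4 sets): { {}, {δ,ε,ζ}, {β,γ,δ,ε}, X }.
Round 1: +3 →
  {α,ζ}  = complement {β,γ,δ,ε}
  {α,β,γ}  = complement {δ,ε,ζ}
  {β,γ,δ,ε,ζ}  = {β,γ,δ,ε} ∪ {δ,ε,ζ}
  (now 7)
Round 2: +4 →
  {α}  = complement {β,γ,δ,ε,ζ}
  {α,β,γ,ζ}  = {α,β,γ} ∪ {α,ζ}
  {α,δ,ε,ζ}  = {α,ζ} ∪ {δ,ε,ζ}
  {α,β,γ,δ,ε}  = {α,β,γ} ∪ {β,γ,δ,ε}
  (now 11)
Round 3. New:
  {ζ}  = complement {α,β,γ,δ,ε}
  {β,γ}  = complement {α,δ,ε,ζ}
  {δ,ε}  = complement {α,β,γ,ζ}
  (now 14)
Round 4: +2 →
  {α,δ,ε}  = {δ,ε} ∪ {α}
  {β,γ,ζ}  = {β,γ} ∪ {ζ}
  (now 16)
Round 5: no new sets; the family is a σ-algebra.

|σ(ℰ)| = 16.  σ(ℰ) = { {}, {α}, {ζ}, {α,ζ}, {β,γ}, {δ,ε}, {α,β,γ}, {α,δ,ε}, {β,γ,ζ}, {δ,ε,ζ}, {α,β,γ,ζ}, {α,δ,ε,ζ}, {β,γ,δ,ε}, {α,β,γ,δ,ε}, {β,γ,δ,ε,ζ}, X }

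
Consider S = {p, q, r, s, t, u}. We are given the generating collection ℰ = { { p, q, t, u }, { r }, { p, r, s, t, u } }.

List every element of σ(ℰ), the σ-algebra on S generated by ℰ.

σ(ℰ) = { {  }, { q }, { r }, { s }, { q, r }, { q, s }, { r, s }, { p, t, u }, { q, r, s }, { p, q, t, u }, { p, r, t, u }, { p, s, t, u }, { p, q, r, t, u }, { p, q, s, t, u }, { p, r, s, t, u }, S }

Trace:
Start: ℰ ∪ {∅, S} = { {  }, { r }, { p, q, t, u }, { p, r, s, t, u }, S }.
Step 1. New:
  { q }  = S∖{ p, r, s, t, u }
  { r, s }  = S∖{ p, q, t, u }
  { p, q, r, t, u }  = { r } ∪ { p, q, t, u }
  { p, q, s, t, u }  = S∖{ r }
Step 2 (3 new):
  { s }  = S∖{ p, q, r, t, u }
  { q, r }  = { q } ∪ { r }
  { q, r, s }  = { r, s } ∪ { q }
Step 3. New:
  { q, s }  = { s } ∪ { q }
  { p, t, u }  = S∖{ q, r, s }
  { p, s, t, u }  = S∖{ q, r }
Step 4. New:
  { p, r, t, u }  = S∖{ q, s }
Step 5: stable.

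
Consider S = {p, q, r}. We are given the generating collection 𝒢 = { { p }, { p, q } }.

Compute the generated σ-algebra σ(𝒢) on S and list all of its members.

Take S₀ = 𝒢 ∪ {∅, S} = { {  }, { p }, { p, q }, S }.
Step 1: +2 →
  { r }  = { p, q }ᶜ
  { q, r }  = { p }ᶜ
  [6 total]
Step 2 adds 1:
  { p, r }  = { r } ∪ { p }
  [7 total]
Step 3 adds 1:
  { q }  = { p, r }ᶜ
  [8 total]
Step 4 adds nothing — fixpoint reached.

Hence σ(𝒢) has 8 members: { {  }, { p }, { q }, { r }, { p, q }, { p, r }, { q, r }, S }.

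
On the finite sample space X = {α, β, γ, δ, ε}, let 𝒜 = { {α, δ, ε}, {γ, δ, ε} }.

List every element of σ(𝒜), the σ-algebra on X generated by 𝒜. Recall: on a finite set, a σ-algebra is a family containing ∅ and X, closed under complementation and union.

Start: 𝒜 ∪ {∅, X} = { ∅, {α, δ, ε}, {γ, δ, ε}, X }.
Step 1: 3 new —
  {α, β}  = ᶜ of {γ, δ, ε}
  {β, γ}  = ᶜ of {α, δ, ε}
  {α, γ, δ, ε}  = {γ, δ, ε} ∪ {α, δ, ε}
  [7 total]
Step 2: 4 new —
  {β}  = ᶜ of {α, γ, δ, ε}
  {α, β, γ}  = {β, γ} ∪ {α, β}
  {α, β, δ, ε}  = {α, δ, ε} ∪ {α, β}
  {β, γ, δ, ε}  = {γ, δ, ε} ∪ {β, γ}
  [11 total]
Step 3: +3 →
  {α}  = ᶜ of {β, γ, δ, ε}
  {γ}  = ᶜ of {α, β, δ, ε}
  {δ, ε}  = ᶜ of {α, β, γ}
  [14 total]
Step 4 adds 2:
  {α, γ}  = {γ} ∪ {α}
  {β, δ, ε}  = {δ, ε} ∪ {β}
  [16 total]
Step 5: already closed under ᶜ and ∪.

Hence σ(𝒜) has 16 members: { ∅, {α}, {β}, {γ}, {α, β}, {α, γ}, {β, γ}, {δ, ε}, {α, β, γ}, {α, δ, ε}, {β, δ, ε}, {γ, δ, ε}, {α, β, δ, ε}, {α, γ, δ, ε}, {β, γ, δ, ε}, X }.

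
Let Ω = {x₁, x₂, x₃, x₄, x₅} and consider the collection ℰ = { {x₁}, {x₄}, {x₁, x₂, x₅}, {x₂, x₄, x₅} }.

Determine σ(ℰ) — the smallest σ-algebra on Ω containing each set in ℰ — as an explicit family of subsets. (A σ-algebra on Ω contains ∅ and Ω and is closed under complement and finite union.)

Answer: σ(ℰ) = { {}, {x₁}, {x₃}, {x₄}, {x₁, x₃}, {x₁, x₄}, {x₂, x₅}, {x₃, x₄}, {x₁, x₂, x₅}, {x₁, x₃, x₄}, {x₂, x₃, x₅}, {x₂, x₄, x₅}, {x₁, x₂, x₃, x₅}, {x₁, x₂, x₄, x₅}, {x₂, x₃, x₄, x₅}, Ω }

Derivation:
Begin from { {}, {x₁}, {x₄}, {x₁, x₂, x₅}, {x₂, x₄, x₅}, Ω } (that is, ℰ plus ∅ and Ω).
Step 1: 6 new —
  {x₁, x₃}  = Ω∖{x₂, x₄, x₅}
  {x₁, x₄}  = {x₄} ∪ {x₁}
  {x₃, x₄}  = Ω∖{x₁, x₂, x₅}
  {x₁, x₂, x₃, x₅}  = Ω∖{x₄}
  {x₁, x₂, x₄, x₅}  = {x₁, x₂, x₅} ∪ {x₄}
  {x₂, x₃, x₄, x₅}  = Ω∖{x₁}
  (now 12)
Step 2 adds 3:
  {x₃}  = Ω∖{x₁, x₂, x₄, x₅}
  {x₁, x₃, x₄}  = {x₃, x₄} ∪ {x₁, x₄}
  {x₂, x₃, x₅}  = Ω∖{x₁, x₄}
  (now 15)
Step 3: +1 →
  {x₂, x₅}  = Ω∖{x₁, x₃, x₄}
  (now 16)
Step 4: already closed under ᶜ and ∪.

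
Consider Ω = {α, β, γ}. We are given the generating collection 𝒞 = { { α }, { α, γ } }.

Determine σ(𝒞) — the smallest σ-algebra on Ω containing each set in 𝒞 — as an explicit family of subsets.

|σ(𝒞)| = 8.  σ(𝒞) = { {}, { α }, { β }, { γ }, { α, β }, { α, γ }, { β, γ }, Ω }

Derivation:
Begin from { {}, { α }, { α, γ }, Ω } (that is, 𝒞 plus ∅ and Ω).
Iteration 1 adds 2:
  { β }  = { α, γ }ᶜ
  { β, γ }  = { α }ᶜ
  — 6 sets.
Iteration 2: 1 new —
  { α, β }  = { β } ∪ { α }
  — 7 sets.
Iteration 3. New:
  { γ }  = { α, β }ᶜ
  — 8 sets.
Iteration 4: already closed under ᶜ and ∪.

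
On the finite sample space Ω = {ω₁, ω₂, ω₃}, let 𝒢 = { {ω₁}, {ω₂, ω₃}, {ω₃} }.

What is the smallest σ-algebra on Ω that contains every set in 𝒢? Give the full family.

Start: 𝒢 ∪ {∅, Ω} = { ∅, {ω₁}, {ω₃}, {ω₂, ω₃}, Ω }.
Pass 1 adds 2:
  {ω₁, ω₂}  = complement {ω₃}
  {ω₁, ω₃}  = {ω₃} ∪ {ω₁}
  (now 7)
Pass 2: 1 new —
  {ω₂}  = complement {ω₁, ω₃}
  (now 8)
After Pass 3 the family is unchanged; done.

σ(𝒢) = { ∅, {ω₁}, {ω₂}, {ω₃}, {ω₁, ω₂}, {ω₁, ω₃}, {ω₂, ω₃}, Ω }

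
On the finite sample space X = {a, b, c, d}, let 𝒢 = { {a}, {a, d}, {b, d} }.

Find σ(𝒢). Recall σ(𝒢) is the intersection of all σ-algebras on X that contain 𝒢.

Begin from { {}, {a}, {a, d}, {b, d}, X } (that is, 𝒢 plus ∅ and X).
Step 1. New:
  {a, c}  = X∖{b, d}
  {b, c}  = X∖{a, d}
  {a, b, d}  = {a, d} ∪ {b, d}
  {b, c, d}  = X∖{a}
  — 9 sets.
Step 2 adds 3:
  {c}  = X∖{a, b, d}
  {a, b, c}  = {b, c} ∪ {a, c}
  {a, c, d}  = {a, d} ∪ {a, c}
  — 12 sets.
Step 3 (2 new):
  {b}  = X∖{a, c, d}
  {d}  = X∖{a, b, c}
  — 14 sets.
Step 4 adds 2:
  {a, b}  = {b} ∪ {a}
  {c, d}  = {c} ∪ {d}
  — 16 sets.
Step 5: closed — nothing new.

Hence σ(𝒢) has 16 members: { {}, {a}, {b}, {c}, {d}, {a, b}, {a, c}, {a, d}, {b, c}, {b, d}, {c, d}, {a, b, c}, {a, b, d}, {a, c, d}, {b, c, d}, X }.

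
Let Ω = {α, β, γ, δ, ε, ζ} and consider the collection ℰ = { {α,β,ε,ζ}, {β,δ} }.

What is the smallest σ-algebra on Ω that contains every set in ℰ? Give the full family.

σ(ℰ) = { {}, {β}, {γ}, {δ}, {β,γ}, {β,δ}, {γ,δ}, {α,ε,ζ}, {β,γ,δ}, {α,β,ε,ζ}, {α,γ,ε,ζ}, {α,δ,ε,ζ}, {α,β,γ,ε,ζ}, {α,β,δ,ε,ζ}, {α,γ,δ,ε,ζ}, Ω }

Working:
Initial family (4 sets): { {}, {β,δ}, {α,β,ε,ζ}, Ω }.
Iteration 1 (3 new):
  {γ,δ}  = ᶜ of {α,β,ε,ζ}
  {α,γ,ε,ζ}  = ᶜ of {β,δ}
  {α,β,δ,ε,ζ}  = {β,δ} ∪ {α,β,ε,ζ}
  — 7 sets.
Iteration 2 (4 new):
  {γ}  = ᶜ of {α,β,δ,ε,ζ}
  {β,γ,δ}  = {γ,δ} ∪ {β,δ}
  {α,β,γ,ε,ζ}  = {α,γ,ε,ζ} ∪ {α,β,ε,ζ}
  {α,γ,δ,ε,ζ}  = {α,γ,ε,ζ} ∪ {γ,δ}
  — 11 sets.
Iteration 3. New:
  {β}  = ᶜ of {α,γ,δ,ε,ζ}
  {δ}  = ᶜ of {α,β,γ,ε,ζ}
  {α,ε,ζ}  = ᶜ of {β,γ,δ}
  — 14 sets.
Iteration 4: 2 new —
  {β,γ}  = {γ} ∪ {β}
  {α,δ,ε,ζ}  = {α,ε,ζ} ∪ {δ}
  — 16 sets.
Iteration 5 adds nothing — fixpoint reached.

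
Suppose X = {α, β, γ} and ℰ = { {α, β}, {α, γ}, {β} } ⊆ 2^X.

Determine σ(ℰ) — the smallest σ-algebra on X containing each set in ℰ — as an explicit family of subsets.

σ(ℰ) = { {}, {α}, {β}, {γ}, {α, β}, {α, γ}, {β, γ}, X }

Derivation:
Take S₀ = ℰ ∪ {∅, X} = { {}, {β}, {α, β}, {α, γ}, X }.
Pass 1. New:
  {γ}  = ᶜ of {α, β}
  (now 6)
Pass 2: +1 →
  {β, γ}  = {γ} ∪ {β}
  (now 7)
Pass 3: 1 new —
  {α}  = ᶜ of {β, γ}
  (now 8)
Pass 4 adds nothing — fixpoint reached.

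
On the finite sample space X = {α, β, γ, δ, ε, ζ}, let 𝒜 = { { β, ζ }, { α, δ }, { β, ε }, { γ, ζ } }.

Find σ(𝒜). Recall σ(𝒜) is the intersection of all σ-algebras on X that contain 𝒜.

Initial family (6 sets): { ∅, { α, δ }, { β, ε }, { β, ζ }, { γ, ζ }, X }.
Step 1: +7 →
  { β, γ, ζ }  = { γ, ζ } ∪ { β, ζ }
  { β, ε, ζ }  = { β, ε } ∪ { β, ζ }
  { α, β, δ, ε }  = X∖{ γ, ζ }
  { α, β, δ, ζ }  = { α, δ } ∪ { β, ζ }
  { α, γ, δ, ε }  = X∖{ β, ζ }
  { α, γ, δ, ζ }  = X∖{ β, ε }
  { β, γ, ε, ζ }  = X∖{ α, δ }
  [13 total]
Step 2 (7 new):
  { γ, ε }  = X∖{ α, β, δ, ζ }
  { α, γ, δ }  = X∖{ β, ε, ζ }
  { α, δ, ε }  = X∖{ β, γ, ζ }
  { α, β, γ, δ, ε }  = { β, ε } ∪ { α, γ, δ, ε }
  { α, β, γ, δ, ζ }  = { α, β, δ, ζ } ∪ { β, γ, ζ }
  { α, β, δ, ε, ζ }  = { β, ε } ∪ { α, β, δ, ζ }
  { α, γ, δ, ε, ζ }  = { α, γ, δ, ε } ∪ { γ, ζ }
  [20 total]
Step 3: 6 new —
  { β }  = X∖{ α, γ, δ, ε, ζ }
  { γ }  = X∖{ α, β, δ, ε, ζ }
  { ε }  = X∖{ α, β, γ, δ, ζ }
  { ζ }  = X∖{ α, β, γ, δ, ε }
  { β, γ, ε }  = { β, ε } ∪ { γ, ε }
  { γ, ε, ζ }  = { γ, ε } ∪ { γ, ζ }
  [26 total]
Step 4 adds 6:
  { β, γ }  = { β } ∪ { γ }
  { ε, ζ }  = { ζ } ∪ { ε }
  { α, β, δ }  = X∖{ γ, ε, ζ }
  { α, δ, ζ }  = X∖{ β, γ, ε }
  { α, β, γ, δ }  = { β } ∪ { α, γ, δ }
  { α, δ, ε, ζ }  = { α, δ, ε } ∪ { ζ }
  [32 total]
Step 5: already closed under ᶜ and ∪.

σ(𝒜) = { ∅, { β }, { γ }, { ε }, { ζ }, { α, δ }, { β, γ }, { β, ε }, { β, ζ }, { γ, ε }, { γ, ζ }, { ε, ζ }, { α, β, δ }, { α, γ, δ }, { α, δ, ε }, { α, δ, ζ }, { β, γ, ε }, { β, γ, ζ }, { β, ε, ζ }, { γ, ε, ζ }, { α, β, γ, δ }, { α, β, δ, ε }, { α, β, δ, ζ }, { α, γ, δ, ε }, { α, γ, δ, ζ }, { α, δ, ε, ζ }, { β, γ, ε, ζ }, { α, β, γ, δ, ε }, { α, β, γ, δ, ζ }, { α, β, δ, ε, ζ }, { α, γ, δ, ε, ζ }, X }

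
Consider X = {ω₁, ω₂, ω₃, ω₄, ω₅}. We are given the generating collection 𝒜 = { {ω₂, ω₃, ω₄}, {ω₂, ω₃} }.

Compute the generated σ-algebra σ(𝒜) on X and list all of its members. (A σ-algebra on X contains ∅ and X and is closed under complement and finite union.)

Answer: σ(𝒜) = { {}, {ω₄}, {ω₁, ω₅}, {ω₂, ω₃}, {ω₁, ω₄, ω₅}, {ω₂, ω₃, ω₄}, {ω₁, ω₂, ω₃, ω₅}, X }

Trace:
Take S₀ = 𝒜 ∪ {∅, X} = { {}, {ω₂, ω₃}, {ω₂, ω₃, ω₄}, X }.
Pass 1 (2 new):
  {ω₁, ω₅}  = {ω₂, ω₃, ω₄}ᶜ
  {ω₁, ω₄, ω₅}  = {ω₂, ω₃}ᶜ
  |family| = 6
Pass 2 adds 1:
  {ω₁, ω₂, ω₃, ω₅}  = {ω₂, ω₃} ∪ {ω₁, ω₅}
  |family| = 7
Pass 3 (1 new):
  {ω₄}  = {ω₁, ω₂, ω₃, ω₅}ᶜ
  |family| = 8
Pass 4: no new sets; the family is a σ-algebra.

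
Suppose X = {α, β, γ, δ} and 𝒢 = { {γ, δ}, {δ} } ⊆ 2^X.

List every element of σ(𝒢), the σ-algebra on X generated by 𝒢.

Initial family (4 sets): { ∅, {δ}, {γ, δ}, X }.
Pass 1 adds 2:
  {α, β}  = X∖{γ, δ}
  {α, β, γ}  = X∖{δ}
  (now 6)
Pass 2 (1 new):
  {α, β, δ}  = {α, β} ∪ {δ}
  (now 7)
Pass 3. New:
  {γ}  = X∖{α, β, δ}
  (now 8)
Pass 4: already closed under ᶜ and ∪.

Hence σ(𝒢) has 8 members: { ∅, {γ}, {δ}, {α, β}, {γ, δ}, {α, β, γ}, {α, β, δ}, X }.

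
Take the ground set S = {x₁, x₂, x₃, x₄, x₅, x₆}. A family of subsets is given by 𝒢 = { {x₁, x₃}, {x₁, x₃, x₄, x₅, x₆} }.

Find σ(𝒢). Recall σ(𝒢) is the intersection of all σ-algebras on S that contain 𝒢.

Start: 𝒢 ∪ {∅, S} = { {}, {x₁, x₃}, {x₁, x₃, x₄, x₅, x₆}, S }.
Step 1: 2 new —
  {x₂}  = ᶜ of {x₁, x₃, x₄, x₅, x₆}
  {x₂, x₄, x₅, x₆}  = ᶜ of {x₁, x₃}
  (now 6)
Step 2: +1 →
  {x₁, x₂, x₃}  = {x₁, x₃} ∪ {x₂}
  (now 7)
Step 3. New:
  {x₄, x₅, x₆}  = ᶜ of {x₁, x₂, x₃}
  (now 8)
Step 4: no new sets; the family is a σ-algebra.

Hence σ(𝒢) has 8 members: { {}, {x₂}, {x₁, x₃}, {x₁, x₂, x₃}, {x₄, x₅, x₆}, {x₂, x₄, x₅, x₆}, {x₁, x₃, x₄, x₅, x₆}, S }.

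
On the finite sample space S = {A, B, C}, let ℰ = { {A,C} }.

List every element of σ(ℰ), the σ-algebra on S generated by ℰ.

Take S₀ = ℰ ∪ {∅, S} = { {}, {A,C}, S }.
Step 1: 1 new —
  {B}  = S∖{A,C}
  |family| = 4
Step 2: closed — nothing new.

Hence σ(ℰ) has 4 members: { {}, {B}, {A,C}, S }.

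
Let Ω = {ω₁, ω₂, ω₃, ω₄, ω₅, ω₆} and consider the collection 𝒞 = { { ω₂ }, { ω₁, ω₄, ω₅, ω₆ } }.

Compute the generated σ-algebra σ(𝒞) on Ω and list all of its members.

σ(𝒞) (8 sets): { {}, { ω₂ }, { ω₃ }, { ω₂, ω₃ }, { ω₁, ω₄, ω₅, ω₆ }, { ω₁, ω₂, ω₄, ω₅, ω₆ }, { ω₁, ω₃, ω₄, ω₅, ω₆ }, Ω }

Derivation:
Seed the family with 𝒞 together with ∅ and Ω: { {}, { ω₂ }, { ω₁, ω₄, ω₅, ω₆ }, Ω }.
Round 1: +3 →
  { ω₂, ω₃ }  = complement { ω₁, ω₄, ω₅, ω₆ }
  { ω₁, ω₂, ω₄, ω₅, ω₆ }  = { ω₁, ω₄, ω₅, ω₆ } ∪ { ω₂ }
  { ω₁, ω₃, ω₄, ω₅, ω₆ }  = complement { ω₂ }
  [7 total]
Round 2: +1 →
  { ω₃ }  = complement { ω₁, ω₂, ω₄, ω₅, ω₆ }
  [8 total]
After Round 3 the family is unchanged; done.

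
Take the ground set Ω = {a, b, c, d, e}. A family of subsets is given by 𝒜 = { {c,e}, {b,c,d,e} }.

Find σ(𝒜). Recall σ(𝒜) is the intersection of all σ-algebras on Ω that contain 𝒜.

|σ(𝒜)| = 8.  σ(𝒜) = { ∅, {a}, {b,d}, {c,e}, {a,b,d}, {a,c,e}, {b,c,d,e}, Ω }

Trace:
Start: 𝒜 ∪ {∅, Ω} = { ∅, {c,e}, {b,c,d,e}, Ω }.
Iteration 1 (2 new):
  {a}  = {b,c,d,e}ᶜ
  {a,b,d}  = {c,e}ᶜ
  (now 6)
Iteration 2 adds 1:
  {a,c,e}  = {c,e} ∪ {a}
  (now 7)
Iteration 3 (1 new):
  {b,d}  = {a,c,e}ᶜ
  (now 8)
Iteration 4: stable.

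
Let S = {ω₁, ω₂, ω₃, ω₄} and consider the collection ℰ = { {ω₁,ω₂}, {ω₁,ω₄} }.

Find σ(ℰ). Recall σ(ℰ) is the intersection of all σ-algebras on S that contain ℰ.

Start: ℰ ∪ {∅, S} = { {}, {ω₁,ω₂}, {ω₁,ω₄}, S }.
Iteration 1: 3 new —
  {ω₂,ω₃}  = complement {ω₁,ω₄}
  {ω₃,ω₄}  = complement {ω₁,ω₂}
  {ω₁,ω₂,ω₄}  = {ω₁,ω₂} ∪ {ω₁,ω₄}
Iteration 2: +4 →
  {ω₃}  = complement {ω₁,ω₂,ω₄}
  {ω₁,ω₂,ω₃}  = {ω₂,ω₃} ∪ {ω₁,ω₂}
  {ω₁,ω₃,ω₄}  = {ω₃,ω₄} ∪ {ω₁,ω₄}
  {ω₂,ω₃,ω₄}  = {ω₃,ω₄} ∪ {ω₂,ω₃}
Iteration 3. New:
  {ω₁}  = complement {ω₂,ω₃,ω₄}
  {ω₂}  = complement {ω₁,ω₃,ω₄}
  {ω₄}  = complement {ω₁,ω₂,ω₃}
Iteration 4: 2 new —
  {ω₁,ω₃}  = {ω₃} ∪ {ω₁}
  {ω₂,ω₄}  = {ω₄} ∪ {ω₂}
After Iteration 5 the family is unchanged; done.

σ(ℰ) = { {}, {ω₁}, {ω₂}, {ω₃}, {ω₄}, {ω₁,ω₂}, {ω₁,ω₃}, {ω₁,ω₄}, {ω₂,ω₃}, {ω₂,ω₄}, {ω₃,ω₄}, {ω₁,ω₂,ω₃}, {ω₁,ω₂,ω₄}, {ω₁,ω₃,ω₄}, {ω₂,ω₃,ω₄}, S }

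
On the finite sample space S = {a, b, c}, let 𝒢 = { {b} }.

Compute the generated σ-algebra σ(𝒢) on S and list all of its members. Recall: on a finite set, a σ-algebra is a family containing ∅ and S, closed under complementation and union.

σ(𝒢) (4 sets): { {}, {b}, {a,c}, S }

Check:
Seed the family with 𝒢 together with ∅ and S: { {}, {b}, S }.
Step 1 (1 new):
  {a,c}  = complement {b}
  |family| = 4
Step 2: closed — nothing new.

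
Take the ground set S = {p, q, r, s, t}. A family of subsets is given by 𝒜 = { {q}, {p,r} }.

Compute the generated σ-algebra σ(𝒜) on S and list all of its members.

σ(𝒜) (8 sets): { {}, {q}, {p,r}, {s,t}, {p,q,r}, {q,s,t}, {p,r,s,t}, S }

Working:
Begin from { {}, {q}, {p,r}, S } (that is, 𝒜 plus ∅ and S).
Pass 1. New:
  {p,q,r}  = {q} ∪ {p,r}
  {q,s,t}  = S∖{p,r}
  {p,r,s,t}  = S∖{q}
  (now 7)
Pass 2. New:
  {s,t}  = S∖{p,q,r}
  (now 8)
Pass 3: closed — nothing new.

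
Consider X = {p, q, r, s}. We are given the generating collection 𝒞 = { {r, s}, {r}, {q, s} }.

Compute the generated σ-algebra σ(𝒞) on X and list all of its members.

|σ(𝒞)| = 16.  σ(𝒞) = { {}, {p}, {q}, {r}, {s}, {p, q}, {p, r}, {p, s}, {q, r}, {q, s}, {r, s}, {p, q, r}, {p, q, s}, {p, r, s}, {q, r, s}, X }

Trace:
Seed the family with 𝒞 together with ∅ and X: { {}, {r}, {q, s}, {r, s}, X }.
Iteration 1: +4 →
  {p, q}  = complement {r, s}
  {p, r}  = complement {q, s}
  {p, q, s}  = complement {r}
  {q, r, s}  = {r} ∪ {q, s}
Iteration 2: +3 →
  {p}  = complement {q, r, s}
  {p, q, r}  = {p, q} ∪ {r}
  {p, r, s}  = {r, s} ∪ {p, r}
Iteration 3: 2 new —
  {q}  = complement {p, r, s}
  {s}  = complement {p, q, r}
Iteration 4: 2 new —
  {p, s}  = {s} ∪ {p}
  {q, r}  = {r} ∪ {q}
Iteration 5: closed — nothing new.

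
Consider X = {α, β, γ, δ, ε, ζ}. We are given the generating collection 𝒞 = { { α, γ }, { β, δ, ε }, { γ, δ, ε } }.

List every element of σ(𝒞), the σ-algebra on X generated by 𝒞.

|σ(𝒞)| = 32.  σ(𝒞) = { {}, { α }, { β }, { γ }, { ζ }, { α, β }, { α, γ }, { α, ζ }, { β, γ }, { β, ζ }, { γ, ζ }, { δ, ε }, { α, β, γ }, { α, β, ζ }, { α, γ, ζ }, { α, δ, ε }, { β, γ, ζ }, { β, δ, ε }, { γ, δ, ε }, { δ, ε, ζ }, { α, β, γ, ζ }, { α, β, δ, ε }, { α, γ, δ, ε }, { α, δ, ε, ζ }, { β, γ, δ, ε }, { β, δ, ε, ζ }, { γ, δ, ε, ζ }, { α, β, γ, δ, ε }, { α, β, δ, ε, ζ }, { α, γ, δ, ε, ζ }, { β, γ, δ, ε, ζ }, X }

Working:
Initial family (5 sets): { {}, { α, γ }, { β, δ, ε }, { γ, δ, ε }, X }.
Iteration 1 adds 6:
  { α, β, ζ }  = ᶜ of { γ, δ, ε }
  { α, γ, ζ }  = ᶜ of { β, δ, ε }
  { α, γ, δ, ε }  = { γ, δ, ε } ∪ { α, γ }
  { β, γ, δ, ε }  = { γ, δ, ε } ∪ { β, δ, ε }
  { β, δ, ε, ζ }  = ᶜ of { α, γ }
  { α, β, γ, δ, ε }  = { α, γ } ∪ { β, δ, ε }
  (now 11)
Iteration 2 (7 new):
  { ζ }  = ᶜ of { α, β, γ, δ, ε }
  { α, ζ }  = ᶜ of { β, γ, δ, ε }
  { β, ζ }  = ᶜ of { α, γ, δ, ε }
  { α, β, γ, ζ }  = { α, γ, ζ } ∪ { α, β, ζ }
  { α, β, δ, ε, ζ }  = { β, δ, ε, ζ } ∪ { α, β, ζ }
  { α, γ, δ, ε, ζ }  = { γ, δ, ε } ∪ { α, γ, ζ }
  { β, γ, δ, ε, ζ }  = { γ, δ, ε } ∪ { β, δ, ε, ζ }
  (now 18)
Iteration 3. New:
  { α }  = ᶜ of { β, γ, δ, ε, ζ }
  { β }  = ᶜ of { α, γ, δ, ε, ζ }
  { γ }  = ᶜ of { α, β, δ, ε, ζ }
  { δ, ε }  = ᶜ of { α, β, γ, ζ }
  { γ, δ, ε, ζ }  = { γ, δ, ε } ∪ { ζ }
  (now 23)
Iteration 4 (9 new):
  { α, β }  = ᶜ of { γ, δ, ε, ζ }
  { β, γ }  = { β } ∪ { γ }
  { γ, ζ }  = { ζ } ∪ { γ }
  { α, β, γ }  = { β } ∪ { α, γ }
  { α, δ, ε }  = { δ, ε } ∪ { α }
  { β, γ, ζ }  = { β, ζ } ∪ { γ }
  { δ, ε, ζ }  = { ζ } ∪ { δ, ε }
  { α, β, δ, ε }  = { β, δ, ε } ∪ { α }
  { α, δ, ε, ζ }  = { α, ζ } ∪ { δ, ε }
  (now 32)
Iteration 5 adds nothing — fixpoint reached.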